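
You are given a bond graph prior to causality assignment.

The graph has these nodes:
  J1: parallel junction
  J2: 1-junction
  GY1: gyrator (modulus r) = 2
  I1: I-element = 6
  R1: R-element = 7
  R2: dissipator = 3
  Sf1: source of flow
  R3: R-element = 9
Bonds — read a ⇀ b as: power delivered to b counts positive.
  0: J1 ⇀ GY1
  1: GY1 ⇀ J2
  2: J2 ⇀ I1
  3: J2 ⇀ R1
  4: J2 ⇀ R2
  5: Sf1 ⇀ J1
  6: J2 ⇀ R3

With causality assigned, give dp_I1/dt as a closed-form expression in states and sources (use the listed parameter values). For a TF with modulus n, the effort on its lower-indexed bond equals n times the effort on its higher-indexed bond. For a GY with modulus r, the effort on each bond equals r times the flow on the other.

dp_I1/dt = 2*F_Sf1 - 19*p_I1/6

#5 stroke at Sf1  (Sf1 fixes flow; stroke at Sf1)
#0 stroke at J1  (J1: last free bond brings effort in)
#1 stroke at J2  (GY1 both-in/both-out from 0)
#2 stroke at I1  (I1: I, integral causality)
#3 stroke at J2  (J2 flow already set via bond 2)
#4 stroke at J2  (J2: bond 2 brought flow, rest push out)
#6 stroke at J2  (J2 flow already set via bond 2)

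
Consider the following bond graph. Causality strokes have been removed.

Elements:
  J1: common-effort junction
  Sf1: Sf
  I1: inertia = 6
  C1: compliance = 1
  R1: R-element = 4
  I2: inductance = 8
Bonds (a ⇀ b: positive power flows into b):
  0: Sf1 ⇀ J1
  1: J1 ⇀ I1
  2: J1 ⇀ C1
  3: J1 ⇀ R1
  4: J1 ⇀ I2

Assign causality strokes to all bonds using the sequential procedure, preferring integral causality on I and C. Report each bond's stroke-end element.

b0 →Sf1
b1 →I1
b2 →J1
b3 →R1
b4 →I2

β0 stroke→Sf1  (Sf1 fixes flow; stroke at Sf1)
β1 stroke→I1  (prefer integral on I1)
β2 stroke→J1  (C1 outputs effort q/C1)
β3 stroke→R1  (J1 effort already set via bond 2)
β4 stroke→I2  (J1: bond 2 brought effort, rest push out)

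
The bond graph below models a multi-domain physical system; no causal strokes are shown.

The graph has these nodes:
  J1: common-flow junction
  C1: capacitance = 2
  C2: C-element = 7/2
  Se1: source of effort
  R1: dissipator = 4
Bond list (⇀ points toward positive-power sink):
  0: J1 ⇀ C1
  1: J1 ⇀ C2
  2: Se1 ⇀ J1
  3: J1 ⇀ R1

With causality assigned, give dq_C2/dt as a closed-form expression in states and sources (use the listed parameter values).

dq_C2/dt = E_Se1/4 - q_C1/8 - q_C2/14

bond 2 →J1  (Se1: effort source, stroke at far end)
bond 0 →J1  (prefer integral on C1)
bond 1 →J1  (prefer integral on C2)
bond 3 →R1  (only one flow-in slot at J1)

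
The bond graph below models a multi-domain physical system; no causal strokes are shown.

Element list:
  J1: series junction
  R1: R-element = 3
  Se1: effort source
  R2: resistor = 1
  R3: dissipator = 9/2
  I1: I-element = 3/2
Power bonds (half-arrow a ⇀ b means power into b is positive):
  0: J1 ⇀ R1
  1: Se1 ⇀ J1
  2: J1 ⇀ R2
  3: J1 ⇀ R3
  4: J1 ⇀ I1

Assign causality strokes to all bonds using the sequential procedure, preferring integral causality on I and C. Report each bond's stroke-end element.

#0 →J1
#1 →J1
#2 →J1
#3 →J1
#4 →I1

bond 1 stroke→J1  (Se1 fixes effort; stroke away)
bond 4 stroke→I1  (I1: I, integral causality)
bond 0 stroke→J1  (J1 flow already set via bond 4)
bond 2 stroke→J1  (J1: bond 4 brought flow, rest push out)
bond 3 stroke→J1  (J1 flow already set via bond 4)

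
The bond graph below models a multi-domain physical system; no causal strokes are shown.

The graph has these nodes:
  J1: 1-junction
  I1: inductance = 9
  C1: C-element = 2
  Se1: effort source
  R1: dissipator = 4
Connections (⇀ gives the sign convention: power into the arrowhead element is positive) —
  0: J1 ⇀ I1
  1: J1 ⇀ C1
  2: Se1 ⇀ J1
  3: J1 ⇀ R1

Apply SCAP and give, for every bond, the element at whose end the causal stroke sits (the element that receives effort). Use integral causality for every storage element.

b0 stroke at I1
b1 stroke at J1
b2 stroke at J1
b3 stroke at J1

β2 stroke→J1  (Se1: effort source, stroke at far end)
β0 stroke→I1  (I1: I, integral causality)
β1 stroke→J1  (1-jn J1 has f-setter on 0)
β3 stroke→J1  (J1: bond 0 brought flow, rest push out)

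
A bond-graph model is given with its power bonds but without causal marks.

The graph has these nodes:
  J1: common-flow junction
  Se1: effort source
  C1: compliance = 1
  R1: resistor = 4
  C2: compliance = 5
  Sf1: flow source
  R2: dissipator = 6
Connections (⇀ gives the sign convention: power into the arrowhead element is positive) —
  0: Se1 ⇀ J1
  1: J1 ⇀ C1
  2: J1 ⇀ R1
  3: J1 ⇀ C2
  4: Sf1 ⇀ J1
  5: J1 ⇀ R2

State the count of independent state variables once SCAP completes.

#0 stroke at J1  (source Se1 imposes e)
#4 stroke at Sf1  (Sf1: flow source, stroke at near end)
#1 stroke at J1  (J1: bond 4 brought flow, rest push out)
#2 stroke at J1  (1-jn J1 has f-setter on 4)
#3 stroke at J1  (J1 flow already set via bond 4)
#5 stroke at J1  (common-f at J1 fixed by 4)

2  (C1, C2 all integral)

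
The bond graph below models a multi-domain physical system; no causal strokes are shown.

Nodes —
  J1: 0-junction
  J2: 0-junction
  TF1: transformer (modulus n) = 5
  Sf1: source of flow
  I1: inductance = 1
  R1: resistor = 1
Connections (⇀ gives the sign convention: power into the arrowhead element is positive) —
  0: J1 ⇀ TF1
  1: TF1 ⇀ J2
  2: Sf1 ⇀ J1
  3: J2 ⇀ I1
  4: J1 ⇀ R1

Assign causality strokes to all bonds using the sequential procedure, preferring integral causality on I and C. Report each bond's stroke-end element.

#2 stroke at Sf1  (Sf1 (Sf) sets flow on bond)
#3 stroke at I1  (I1 integral (f out))
#1 stroke at J2  (closing 0-jn rule on J2)
#0 stroke at TF1  (TF1 one-in-one-out from 1)
#4 stroke at J1  (J1: last free bond brings effort in)

#0 stroke at TF1
#1 stroke at J2
#2 stroke at Sf1
#3 stroke at I1
#4 stroke at J1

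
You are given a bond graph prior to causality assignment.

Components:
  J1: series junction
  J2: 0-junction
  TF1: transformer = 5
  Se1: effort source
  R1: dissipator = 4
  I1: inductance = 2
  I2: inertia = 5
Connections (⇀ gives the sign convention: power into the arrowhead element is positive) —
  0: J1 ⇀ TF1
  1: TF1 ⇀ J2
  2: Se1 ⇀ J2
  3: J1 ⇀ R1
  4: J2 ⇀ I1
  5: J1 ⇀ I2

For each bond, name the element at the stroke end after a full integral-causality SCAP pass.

β2 |J2  (Se1 (Se) sets effort on bond)
β1 |TF1  (common-e at J2 fixed by 2)
β4 |I1  (J2 effort already set via bond 2)
β0 |J1  (TF1 one-in-one-out from 1)
β5 |I2  (I2: I, integral causality)
β3 |J1  (1-jn J1 has f-setter on 5)

bond 0 |J1
bond 1 |TF1
bond 2 |J2
bond 3 |J1
bond 4 |I1
bond 5 |I2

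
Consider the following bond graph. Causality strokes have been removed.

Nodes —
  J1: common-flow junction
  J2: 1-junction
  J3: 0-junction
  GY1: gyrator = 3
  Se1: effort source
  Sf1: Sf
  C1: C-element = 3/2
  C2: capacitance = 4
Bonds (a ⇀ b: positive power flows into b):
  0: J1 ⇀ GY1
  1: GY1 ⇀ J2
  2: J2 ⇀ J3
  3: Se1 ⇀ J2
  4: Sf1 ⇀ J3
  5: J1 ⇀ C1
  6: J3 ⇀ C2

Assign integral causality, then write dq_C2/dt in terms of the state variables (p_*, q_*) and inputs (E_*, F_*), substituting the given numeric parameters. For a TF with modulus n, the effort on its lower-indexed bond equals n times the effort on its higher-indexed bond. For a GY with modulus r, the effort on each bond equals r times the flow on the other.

dq_C2/dt = F_Sf1 - 2*q_C1/9

β3 stroke at J2  (Se1 fixes effort; stroke away)
β4 stroke at Sf1  (Sf1: flow source, stroke at near end)
β5 stroke at J1  (C1: C, integral causality)
β0 stroke at GY1  (J1 needs exactly one f-in)
β1 stroke at GY1  (GY GY1: same side as bond 0)
β2 stroke at J2  (J2: bond 1 brought flow, rest push out)
β6 stroke at J3  (closing 0-jn rule on J3)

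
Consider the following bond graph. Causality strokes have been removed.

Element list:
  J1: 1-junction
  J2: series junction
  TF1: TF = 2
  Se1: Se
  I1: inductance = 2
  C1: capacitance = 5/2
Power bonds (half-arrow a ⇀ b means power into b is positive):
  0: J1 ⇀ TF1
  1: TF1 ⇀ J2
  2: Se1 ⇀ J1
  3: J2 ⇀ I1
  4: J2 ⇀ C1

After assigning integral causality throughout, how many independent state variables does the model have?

2  (C1, I1 all integral)

bond 2 →J1  (Se1 (Se) sets effort on bond)
bond 0 →TF1  (J1 needs exactly one f-in)
bond 1 →J2  (TF1: transformer flips bond 0)
bond 3 →I1  (I1 outputs flow p/I1)
bond 4 →J2  (1-jn J2 has f-setter on 3)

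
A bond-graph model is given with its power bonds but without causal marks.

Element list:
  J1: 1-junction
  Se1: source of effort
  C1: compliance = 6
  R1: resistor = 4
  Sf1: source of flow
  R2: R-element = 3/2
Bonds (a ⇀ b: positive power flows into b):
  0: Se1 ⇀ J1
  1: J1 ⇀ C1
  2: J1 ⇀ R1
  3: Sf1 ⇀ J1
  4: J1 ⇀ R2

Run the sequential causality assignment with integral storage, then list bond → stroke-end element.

β0 stroke at J1
β1 stroke at J1
β2 stroke at J1
β3 stroke at Sf1
β4 stroke at J1

bond 0 stroke→J1  (Se1: effort source, stroke at far end)
bond 3 stroke→Sf1  (source Sf1 imposes f)
bond 1 stroke→J1  (common-f at J1 fixed by 3)
bond 2 stroke→J1  (1-jn J1 has f-setter on 3)
bond 4 stroke→J1  (J1 flow already set via bond 3)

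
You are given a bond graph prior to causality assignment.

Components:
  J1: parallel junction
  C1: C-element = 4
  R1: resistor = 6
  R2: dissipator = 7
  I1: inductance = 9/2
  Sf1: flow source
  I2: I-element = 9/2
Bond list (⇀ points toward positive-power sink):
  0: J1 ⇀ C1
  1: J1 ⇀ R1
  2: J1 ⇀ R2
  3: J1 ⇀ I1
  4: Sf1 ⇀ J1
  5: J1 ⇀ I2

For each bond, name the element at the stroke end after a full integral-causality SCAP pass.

#0 |J1
#1 |R1
#2 |R2
#3 |I1
#4 |Sf1
#5 |I2

β4 |Sf1  (Sf1 (Sf) sets flow on bond)
β0 |J1  (C1 integral (e out))
β1 |R1  (J1 effort already set via bond 0)
β2 |R2  (J1 effort already set via bond 0)
β3 |I1  (0-jn J1 has e-setter on 0)
β5 |I2  (J1: bond 0 brought effort, rest push out)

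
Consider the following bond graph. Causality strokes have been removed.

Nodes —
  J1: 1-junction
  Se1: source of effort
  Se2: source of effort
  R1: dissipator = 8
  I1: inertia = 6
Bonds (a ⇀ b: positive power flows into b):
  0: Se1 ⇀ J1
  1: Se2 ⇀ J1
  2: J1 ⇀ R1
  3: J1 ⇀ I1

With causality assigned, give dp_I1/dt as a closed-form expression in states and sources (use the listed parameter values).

bond 0 stroke→J1  (Se1 fixes effort; stroke away)
bond 1 stroke→J1  (Se2: effort source, stroke at far end)
bond 3 stroke→I1  (I1 outputs flow p/I1)
bond 2 stroke→J1  (J1 flow already set via bond 3)

dp_I1/dt = E_Se1 + E_Se2 - 4*p_I1/3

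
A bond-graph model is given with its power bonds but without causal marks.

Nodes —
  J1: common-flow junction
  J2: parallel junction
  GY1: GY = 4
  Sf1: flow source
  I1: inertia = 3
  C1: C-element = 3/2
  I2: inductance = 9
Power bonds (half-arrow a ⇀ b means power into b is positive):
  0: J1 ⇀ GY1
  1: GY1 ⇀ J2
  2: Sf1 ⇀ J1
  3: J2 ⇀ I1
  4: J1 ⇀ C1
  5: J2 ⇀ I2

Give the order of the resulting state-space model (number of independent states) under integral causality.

#2 |Sf1  (Sf1 fixes flow; stroke at Sf1)
#0 |J1  (1-jn J1 has f-setter on 2)
#4 |J1  (1-jn J1 has f-setter on 2)
#1 |J2  (GY1: gyrator matches bond 0)
#3 |I1  (common-e at J2 fixed by 1)
#5 |I2  (J2: bond 1 brought effort, rest push out)

3  (C1, I1, I2 all integral)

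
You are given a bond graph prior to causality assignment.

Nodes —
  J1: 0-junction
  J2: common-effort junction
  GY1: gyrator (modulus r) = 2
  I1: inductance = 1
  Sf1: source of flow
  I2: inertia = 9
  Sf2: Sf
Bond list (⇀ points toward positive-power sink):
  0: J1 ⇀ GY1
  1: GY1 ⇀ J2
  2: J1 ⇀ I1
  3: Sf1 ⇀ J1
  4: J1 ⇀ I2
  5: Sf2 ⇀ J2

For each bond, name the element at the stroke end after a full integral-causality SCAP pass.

bond 3 stroke→Sf1  (Sf1 (Sf) sets flow on bond)
bond 5 stroke→Sf2  (Sf2 (Sf) sets flow on bond)
bond 1 stroke→J2  (closing 0-jn rule on J2)
bond 0 stroke→J1  (GY GY1: same side as bond 1)
bond 2 stroke→I1  (common-e at J1 fixed by 0)
bond 4 stroke→I2  (J1 effort already set via bond 0)

bond 0 stroke at J1
bond 1 stroke at J2
bond 2 stroke at I1
bond 3 stroke at Sf1
bond 4 stroke at I2
bond 5 stroke at Sf2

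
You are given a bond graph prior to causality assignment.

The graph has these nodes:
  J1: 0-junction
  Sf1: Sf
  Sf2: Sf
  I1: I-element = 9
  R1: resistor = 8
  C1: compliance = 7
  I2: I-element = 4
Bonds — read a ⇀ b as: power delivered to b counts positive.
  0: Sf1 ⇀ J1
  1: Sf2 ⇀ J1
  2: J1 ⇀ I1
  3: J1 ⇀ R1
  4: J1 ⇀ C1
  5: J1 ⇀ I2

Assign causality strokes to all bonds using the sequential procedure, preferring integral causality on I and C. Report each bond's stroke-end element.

β0 stroke→Sf1
β1 stroke→Sf2
β2 stroke→I1
β3 stroke→R1
β4 stroke→J1
β5 stroke→I2

#0 |Sf1  (Sf1 (Sf) sets flow on bond)
#1 |Sf2  (source Sf2 imposes f)
#2 |I1  (I1 outputs flow p/I1)
#4 |J1  (prefer integral on C1)
#3 |R1  (common-e at J1 fixed by 4)
#5 |I2  (common-e at J1 fixed by 4)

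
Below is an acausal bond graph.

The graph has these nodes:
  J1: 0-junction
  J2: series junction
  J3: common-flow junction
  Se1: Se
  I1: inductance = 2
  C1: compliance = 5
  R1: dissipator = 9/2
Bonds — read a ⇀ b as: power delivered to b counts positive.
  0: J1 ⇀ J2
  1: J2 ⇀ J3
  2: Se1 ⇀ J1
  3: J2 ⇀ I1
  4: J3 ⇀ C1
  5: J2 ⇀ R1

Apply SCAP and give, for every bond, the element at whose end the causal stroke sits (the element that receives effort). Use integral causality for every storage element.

b0 →J2
b1 →J2
b2 →J1
b3 →I1
b4 →J3
b5 →J2

β2 →J1  (Se1 fixes effort; stroke away)
β0 →J2  (J1 effort already set via bond 2)
β3 →I1  (I1 integral (f out))
β1 →J2  (J2 flow already set via bond 3)
β5 →J2  (J2: bond 3 brought flow, rest push out)
β4 →J3  (common-f at J3 fixed by 1)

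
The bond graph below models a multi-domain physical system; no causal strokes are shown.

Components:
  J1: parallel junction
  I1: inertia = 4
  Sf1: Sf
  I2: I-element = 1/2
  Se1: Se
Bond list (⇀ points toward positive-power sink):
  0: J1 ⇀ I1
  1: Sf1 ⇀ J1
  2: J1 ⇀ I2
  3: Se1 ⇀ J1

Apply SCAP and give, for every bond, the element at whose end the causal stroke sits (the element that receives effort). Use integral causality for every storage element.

β0 →I1
β1 →Sf1
β2 →I2
β3 →J1

#1 →Sf1  (Sf1 (Sf) sets flow on bond)
#3 →J1  (source Se1 imposes e)
#0 →I1  (0-jn J1 has e-setter on 3)
#2 →I2  (0-jn J1 has e-setter on 3)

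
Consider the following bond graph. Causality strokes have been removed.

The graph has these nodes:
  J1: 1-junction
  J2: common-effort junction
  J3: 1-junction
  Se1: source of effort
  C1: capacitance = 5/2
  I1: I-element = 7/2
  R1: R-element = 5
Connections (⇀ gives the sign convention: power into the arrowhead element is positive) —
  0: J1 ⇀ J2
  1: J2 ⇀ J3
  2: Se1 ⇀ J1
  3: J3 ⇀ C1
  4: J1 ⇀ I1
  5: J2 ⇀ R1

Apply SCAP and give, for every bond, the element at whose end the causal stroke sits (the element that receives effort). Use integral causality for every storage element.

bond 2 |J1  (Se1 (Se) sets effort on bond)
bond 3 |J3  (C1: C, integral causality)
bond 1 |J2  (J3: last free bond brings flow in)
bond 0 |J1  (J2 effort already set via bond 1)
bond 5 |R1  (0-jn J2 has e-setter on 1)
bond 4 |I1  (closing 1-jn rule on J1)

β0 |J1
β1 |J2
β2 |J1
β3 |J3
β4 |I1
β5 |R1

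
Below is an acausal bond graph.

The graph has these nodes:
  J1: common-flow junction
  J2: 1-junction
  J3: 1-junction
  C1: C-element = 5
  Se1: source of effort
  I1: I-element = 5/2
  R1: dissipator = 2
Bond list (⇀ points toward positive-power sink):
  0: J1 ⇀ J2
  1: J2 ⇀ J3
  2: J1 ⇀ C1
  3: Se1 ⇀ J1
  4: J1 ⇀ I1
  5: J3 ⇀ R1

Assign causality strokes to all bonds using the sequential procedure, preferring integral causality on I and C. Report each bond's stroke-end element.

b3 stroke at J1  (Se1 fixes effort; stroke away)
b2 stroke at J1  (C1: C, integral causality)
b4 stroke at I1  (I1 integral (f out))
b0 stroke at J1  (J1: bond 4 brought flow, rest push out)
b1 stroke at J2  (J2 flow already set via bond 0)
b5 stroke at J3  (J3 flow already set via bond 1)

bond 0 →J1
bond 1 →J2
bond 2 →J1
bond 3 →J1
bond 4 →I1
bond 5 →J3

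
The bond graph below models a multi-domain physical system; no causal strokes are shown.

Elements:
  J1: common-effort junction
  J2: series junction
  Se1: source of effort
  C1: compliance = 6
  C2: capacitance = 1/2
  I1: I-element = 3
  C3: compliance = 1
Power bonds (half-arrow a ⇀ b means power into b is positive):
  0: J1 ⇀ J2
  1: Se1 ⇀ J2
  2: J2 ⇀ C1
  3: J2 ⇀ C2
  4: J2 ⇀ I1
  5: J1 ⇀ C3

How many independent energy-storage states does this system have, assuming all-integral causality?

4  (C1, C2, C3, I1 all integral)

bond 1 |J2  (Se1 fixes effort; stroke away)
bond 2 |J2  (C1 outputs effort q/C1)
bond 3 |J2  (C2: C, integral causality)
bond 4 |I1  (I1: I, integral causality)
bond 0 |J2  (1-jn J2 has f-setter on 4)
bond 5 |J1  (J1 needs exactly one e-in)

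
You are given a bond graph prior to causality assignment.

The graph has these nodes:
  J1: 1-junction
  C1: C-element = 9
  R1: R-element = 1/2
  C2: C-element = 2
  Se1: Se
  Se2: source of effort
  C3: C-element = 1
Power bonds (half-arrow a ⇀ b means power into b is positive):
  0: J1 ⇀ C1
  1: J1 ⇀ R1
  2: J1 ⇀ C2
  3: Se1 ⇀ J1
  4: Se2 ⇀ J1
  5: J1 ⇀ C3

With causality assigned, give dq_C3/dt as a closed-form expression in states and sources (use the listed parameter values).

dq_C3/dt = 2*E_Se1 + 2*E_Se2 - 2*q_C1/9 - q_C2 - 2*q_C3

β3 →J1  (Se1 (Se) sets effort on bond)
β4 →J1  (Se2 fixes effort; stroke away)
β0 →J1  (C1: C, integral causality)
β2 →J1  (C2 integral (e out))
β5 →J1  (C3 outputs effort q/C3)
β1 →R1  (J1 needs exactly one f-in)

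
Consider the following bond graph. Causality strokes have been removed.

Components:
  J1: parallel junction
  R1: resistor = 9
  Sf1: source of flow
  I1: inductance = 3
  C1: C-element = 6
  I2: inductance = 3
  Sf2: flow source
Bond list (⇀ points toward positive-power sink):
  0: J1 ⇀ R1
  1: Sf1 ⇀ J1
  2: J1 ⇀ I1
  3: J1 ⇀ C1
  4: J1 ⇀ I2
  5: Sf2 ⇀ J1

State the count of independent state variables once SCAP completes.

b1 stroke at Sf1  (Sf1 fixes flow; stroke at Sf1)
b5 stroke at Sf2  (Sf2 fixes flow; stroke at Sf2)
b2 stroke at I1  (prefer integral on I1)
b3 stroke at J1  (C1 integral (e out))
b0 stroke at R1  (J1: bond 3 brought effort, rest push out)
b4 stroke at I2  (common-e at J1 fixed by 3)

3  (C1, I1, I2 all integral)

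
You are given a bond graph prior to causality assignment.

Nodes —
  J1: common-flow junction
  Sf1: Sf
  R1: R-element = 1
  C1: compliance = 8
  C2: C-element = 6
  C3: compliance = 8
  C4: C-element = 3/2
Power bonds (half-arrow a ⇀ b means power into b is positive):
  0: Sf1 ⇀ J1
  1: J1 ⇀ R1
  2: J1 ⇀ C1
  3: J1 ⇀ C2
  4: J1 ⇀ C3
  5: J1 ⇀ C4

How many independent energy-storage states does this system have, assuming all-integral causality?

b0 stroke→Sf1  (source Sf1 imposes f)
b1 stroke→J1  (J1 flow already set via bond 0)
b2 stroke→J1  (J1: bond 0 brought flow, rest push out)
b3 stroke→J1  (J1 flow already set via bond 0)
b4 stroke→J1  (common-f at J1 fixed by 0)
b5 stroke→J1  (1-jn J1 has f-setter on 0)

4  (C1, C2, C3, C4 all integral)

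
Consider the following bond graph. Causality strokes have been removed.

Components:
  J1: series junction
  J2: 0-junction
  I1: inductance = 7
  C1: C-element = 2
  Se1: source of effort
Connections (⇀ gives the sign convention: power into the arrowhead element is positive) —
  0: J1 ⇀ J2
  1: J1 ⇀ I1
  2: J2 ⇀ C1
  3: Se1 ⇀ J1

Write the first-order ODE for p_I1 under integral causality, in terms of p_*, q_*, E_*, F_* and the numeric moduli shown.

dp_I1/dt = E_Se1 - q_C1/2

β3 |J1  (Se1 fixes effort; stroke away)
β1 |I1  (I1 outputs flow p/I1)
β0 |J1  (J1: bond 1 brought flow, rest push out)
β2 |J2  (only one effort-in slot at J2)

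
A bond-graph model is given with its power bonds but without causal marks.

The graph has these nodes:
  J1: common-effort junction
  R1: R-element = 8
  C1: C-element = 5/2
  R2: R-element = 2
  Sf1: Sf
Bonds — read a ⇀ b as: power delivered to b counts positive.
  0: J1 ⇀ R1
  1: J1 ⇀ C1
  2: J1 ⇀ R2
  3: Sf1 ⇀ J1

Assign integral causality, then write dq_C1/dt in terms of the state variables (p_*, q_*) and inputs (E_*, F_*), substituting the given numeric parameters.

b3 stroke at Sf1  (Sf1 (Sf) sets flow on bond)
b1 stroke at J1  (C1: C, integral causality)
b0 stroke at R1  (J1 effort already set via bond 1)
b2 stroke at R2  (common-e at J1 fixed by 1)

dq_C1/dt = F_Sf1 - q_C1/4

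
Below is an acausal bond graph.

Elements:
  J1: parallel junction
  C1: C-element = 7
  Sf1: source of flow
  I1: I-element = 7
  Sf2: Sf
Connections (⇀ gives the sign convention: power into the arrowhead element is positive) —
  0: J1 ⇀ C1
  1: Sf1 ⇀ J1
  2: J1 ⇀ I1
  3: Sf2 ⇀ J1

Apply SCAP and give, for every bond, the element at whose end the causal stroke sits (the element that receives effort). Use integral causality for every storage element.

#0 |J1
#1 |Sf1
#2 |I1
#3 |Sf2

#1 stroke at Sf1  (Sf1: flow source, stroke at near end)
#3 stroke at Sf2  (Sf2 (Sf) sets flow on bond)
#0 stroke at J1  (prefer integral on C1)
#2 stroke at I1  (common-e at J1 fixed by 0)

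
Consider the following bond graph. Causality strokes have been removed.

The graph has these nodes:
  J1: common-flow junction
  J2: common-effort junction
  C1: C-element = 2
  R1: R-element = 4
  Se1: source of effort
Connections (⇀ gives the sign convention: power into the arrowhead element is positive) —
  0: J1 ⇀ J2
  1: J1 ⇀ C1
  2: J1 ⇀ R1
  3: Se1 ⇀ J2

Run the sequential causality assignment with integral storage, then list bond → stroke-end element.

bond 0 stroke at J1
bond 1 stroke at J1
bond 2 stroke at R1
bond 3 stroke at J2

b3 |J2  (Se1 fixes effort; stroke away)
b0 |J1  (J2: bond 3 brought effort, rest push out)
b1 |J1  (C1: C, integral causality)
b2 |R1  (J1: last free bond brings flow in)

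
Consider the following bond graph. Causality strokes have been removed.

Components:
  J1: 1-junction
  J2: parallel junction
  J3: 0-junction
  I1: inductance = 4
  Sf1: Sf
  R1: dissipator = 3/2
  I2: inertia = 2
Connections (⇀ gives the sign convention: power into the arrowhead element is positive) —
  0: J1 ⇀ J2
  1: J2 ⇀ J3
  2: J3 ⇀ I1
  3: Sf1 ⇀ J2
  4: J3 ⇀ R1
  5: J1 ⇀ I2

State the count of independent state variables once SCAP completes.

2  (I1, I2 all integral)

b3 stroke at Sf1  (Sf1 (Sf) sets flow on bond)
b2 stroke at I1  (I1: I, integral causality)
b5 stroke at I2  (I2: I, integral causality)
b0 stroke at J1  (J1 flow already set via bond 5)
b1 stroke at J2  (J2 needs exactly one e-in)
b4 stroke at J3  (closing 0-jn rule on J3)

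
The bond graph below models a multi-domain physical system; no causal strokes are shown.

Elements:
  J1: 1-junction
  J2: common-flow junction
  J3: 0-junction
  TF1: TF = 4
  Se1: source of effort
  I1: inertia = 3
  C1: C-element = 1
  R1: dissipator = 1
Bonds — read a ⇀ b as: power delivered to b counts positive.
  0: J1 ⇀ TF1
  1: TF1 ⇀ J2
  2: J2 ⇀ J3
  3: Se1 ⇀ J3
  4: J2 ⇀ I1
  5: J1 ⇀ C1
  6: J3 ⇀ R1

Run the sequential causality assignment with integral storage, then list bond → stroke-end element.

#3 stroke→J3  (Se1 (Se) sets effort on bond)
#2 stroke→J2  (J3 effort already set via bond 3)
#6 stroke→R1  (common-e at J3 fixed by 3)
#4 stroke→I1  (I1: I, integral causality)
#1 stroke→J2  (J2 flow already set via bond 4)
#0 stroke→TF1  (TF1: transformer flips bond 1)
#5 stroke→J1  (J1 flow already set via bond 0)

#0 |TF1
#1 |J2
#2 |J2
#3 |J3
#4 |I1
#5 |J1
#6 |R1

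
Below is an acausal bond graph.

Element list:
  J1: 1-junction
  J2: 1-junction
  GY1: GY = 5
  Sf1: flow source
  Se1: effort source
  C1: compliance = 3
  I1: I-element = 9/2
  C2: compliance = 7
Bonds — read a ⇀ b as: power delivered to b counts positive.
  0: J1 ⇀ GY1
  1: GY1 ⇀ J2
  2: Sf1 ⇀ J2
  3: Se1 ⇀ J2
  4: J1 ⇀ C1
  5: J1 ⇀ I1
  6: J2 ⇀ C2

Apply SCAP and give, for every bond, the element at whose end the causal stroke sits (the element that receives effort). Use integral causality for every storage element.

b0 →J1
b1 →J2
b2 →Sf1
b3 →J2
b4 →J1
b5 →I1
b6 →J2

β2 stroke at Sf1  (source Sf1 imposes f)
β3 stroke at J2  (source Se1 imposes e)
β1 stroke at J2  (J2 flow already set via bond 2)
β6 stroke at J2  (J2: bond 2 brought flow, rest push out)
β0 stroke at J1  (through GY1, causality inverts; strokes same side of GY1)
β4 stroke at J1  (prefer integral on C1)
β5 stroke at I1  (closing 1-jn rule on J1)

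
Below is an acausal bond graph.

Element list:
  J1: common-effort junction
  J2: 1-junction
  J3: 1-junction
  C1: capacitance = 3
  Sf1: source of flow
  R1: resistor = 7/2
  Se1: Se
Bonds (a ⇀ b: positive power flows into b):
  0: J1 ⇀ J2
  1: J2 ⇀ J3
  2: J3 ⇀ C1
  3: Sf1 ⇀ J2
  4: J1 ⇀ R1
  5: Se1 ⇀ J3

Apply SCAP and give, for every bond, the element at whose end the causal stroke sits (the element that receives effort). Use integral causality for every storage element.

#3 stroke→Sf1  (Sf1 fixes flow; stroke at Sf1)
#5 stroke→J3  (Se1 (Se) sets effort on bond)
#0 stroke→J2  (J2: bond 3 brought flow, rest push out)
#1 stroke→J2  (common-f at J2 fixed by 3)
#2 stroke→J3  (1-jn J3 has f-setter on 1)
#4 stroke→J1  (J1 needs exactly one e-in)

β0 stroke→J2
β1 stroke→J2
β2 stroke→J3
β3 stroke→Sf1
β4 stroke→J1
β5 stroke→J3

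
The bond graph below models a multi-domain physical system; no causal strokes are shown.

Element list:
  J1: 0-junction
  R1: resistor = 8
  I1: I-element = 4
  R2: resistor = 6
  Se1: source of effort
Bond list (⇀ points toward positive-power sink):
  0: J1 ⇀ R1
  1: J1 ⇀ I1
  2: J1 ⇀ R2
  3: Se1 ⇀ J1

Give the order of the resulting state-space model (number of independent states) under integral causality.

b3 →J1  (Se1 fixes effort; stroke away)
b0 →R1  (0-jn J1 has e-setter on 3)
b1 →I1  (common-e at J1 fixed by 3)
b2 →R2  (0-jn J1 has e-setter on 3)

1  (I1 all integral)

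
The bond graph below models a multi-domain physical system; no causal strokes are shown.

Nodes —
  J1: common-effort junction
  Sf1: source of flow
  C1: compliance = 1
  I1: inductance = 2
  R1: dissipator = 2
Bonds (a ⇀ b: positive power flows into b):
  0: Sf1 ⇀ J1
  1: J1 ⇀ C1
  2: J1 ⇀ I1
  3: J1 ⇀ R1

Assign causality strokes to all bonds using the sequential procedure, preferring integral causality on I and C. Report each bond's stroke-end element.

β0 stroke→Sf1
β1 stroke→J1
β2 stroke→I1
β3 stroke→R1

#0 stroke at Sf1  (Sf1: flow source, stroke at near end)
#1 stroke at J1  (C1 integral (e out))
#2 stroke at I1  (J1: bond 1 brought effort, rest push out)
#3 stroke at R1  (0-jn J1 has e-setter on 1)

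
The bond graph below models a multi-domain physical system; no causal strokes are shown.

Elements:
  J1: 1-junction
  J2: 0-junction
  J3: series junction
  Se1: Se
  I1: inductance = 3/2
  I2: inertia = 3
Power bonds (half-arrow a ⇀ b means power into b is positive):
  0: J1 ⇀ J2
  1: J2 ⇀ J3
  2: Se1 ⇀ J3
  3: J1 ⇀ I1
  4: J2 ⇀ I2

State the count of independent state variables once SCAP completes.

2  (I1, I2 all integral)

b2 →J3  (Se1 fixes effort; stroke away)
b1 →J2  (J3 needs exactly one f-in)
b0 →J1  (J2 effort already set via bond 1)
b4 →I2  (0-jn J2 has e-setter on 1)
b3 →I1  (only one flow-in slot at J1)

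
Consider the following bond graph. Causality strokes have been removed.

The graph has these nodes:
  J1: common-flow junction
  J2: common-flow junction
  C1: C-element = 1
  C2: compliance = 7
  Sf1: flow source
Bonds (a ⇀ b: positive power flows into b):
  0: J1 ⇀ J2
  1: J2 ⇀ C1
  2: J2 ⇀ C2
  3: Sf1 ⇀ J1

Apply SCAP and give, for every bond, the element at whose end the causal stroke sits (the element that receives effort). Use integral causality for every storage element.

bond 0 stroke at J1
bond 1 stroke at J2
bond 2 stroke at J2
bond 3 stroke at Sf1

b3 stroke at Sf1  (Sf1 (Sf) sets flow on bond)
b0 stroke at J1  (common-f at J1 fixed by 3)
b1 stroke at J2  (J2 flow already set via bond 0)
b2 stroke at J2  (J2: bond 0 brought flow, rest push out)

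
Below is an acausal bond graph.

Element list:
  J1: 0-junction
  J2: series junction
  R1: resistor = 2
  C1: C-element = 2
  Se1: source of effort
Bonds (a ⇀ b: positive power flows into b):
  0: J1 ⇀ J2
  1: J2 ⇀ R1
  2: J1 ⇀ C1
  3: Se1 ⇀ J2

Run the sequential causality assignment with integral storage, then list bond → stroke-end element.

bond 0 →J2
bond 1 →R1
bond 2 →J1
bond 3 →J2

β3 stroke at J2  (Se1 fixes effort; stroke away)
β2 stroke at J1  (prefer integral on C1)
β0 stroke at J2  (0-jn J1 has e-setter on 2)
β1 stroke at R1  (only one flow-in slot at J2)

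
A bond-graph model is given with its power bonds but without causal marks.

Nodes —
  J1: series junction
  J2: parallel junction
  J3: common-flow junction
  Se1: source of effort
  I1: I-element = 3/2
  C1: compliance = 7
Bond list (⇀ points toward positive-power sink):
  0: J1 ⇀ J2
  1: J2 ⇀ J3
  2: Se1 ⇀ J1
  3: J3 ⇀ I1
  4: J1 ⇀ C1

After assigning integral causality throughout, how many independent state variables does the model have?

β2 →J1  (source Se1 imposes e)
β3 →I1  (I1: I, integral causality)
β1 →J3  (J3 flow already set via bond 3)
β0 →J2  (closing 0-jn rule on J2)
β4 →J1  (J1 flow already set via bond 0)

2  (C1, I1 all integral)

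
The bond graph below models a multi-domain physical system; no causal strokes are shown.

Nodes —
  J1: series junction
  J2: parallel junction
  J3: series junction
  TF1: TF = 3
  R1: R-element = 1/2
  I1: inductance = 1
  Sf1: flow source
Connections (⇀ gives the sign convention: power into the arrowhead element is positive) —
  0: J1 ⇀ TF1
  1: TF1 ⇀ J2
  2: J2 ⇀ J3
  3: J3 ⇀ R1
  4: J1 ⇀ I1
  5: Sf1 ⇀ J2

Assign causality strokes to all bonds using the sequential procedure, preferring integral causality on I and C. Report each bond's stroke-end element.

bond 0 stroke→J1
bond 1 stroke→TF1
bond 2 stroke→J2
bond 3 stroke→J3
bond 4 stroke→I1
bond 5 stroke→Sf1

b5 →Sf1  (source Sf1 imposes f)
b4 →I1  (I1: I, integral causality)
b0 →J1  (1-jn J1 has f-setter on 4)
b1 →TF1  (TF1 one-in-one-out from 0)
b2 →J2  (closing 0-jn rule on J2)
b3 →J3  (common-f at J3 fixed by 2)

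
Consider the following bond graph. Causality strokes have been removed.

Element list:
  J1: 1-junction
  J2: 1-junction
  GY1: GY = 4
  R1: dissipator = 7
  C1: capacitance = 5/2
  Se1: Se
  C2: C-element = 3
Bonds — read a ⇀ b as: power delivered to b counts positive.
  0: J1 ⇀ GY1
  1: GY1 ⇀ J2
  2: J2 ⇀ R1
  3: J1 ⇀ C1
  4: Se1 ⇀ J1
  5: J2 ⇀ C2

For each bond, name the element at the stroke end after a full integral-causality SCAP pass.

bond 4 stroke at J1  (Se1 (Se) sets effort on bond)
bond 3 stroke at J1  (C1: C, integral causality)
bond 0 stroke at GY1  (closing 1-jn rule on J1)
bond 1 stroke at GY1  (through GY1, causality inverts; strokes same side of GY1)
bond 2 stroke at J2  (1-jn J2 has f-setter on 1)
bond 5 stroke at J2  (J2: bond 1 brought flow, rest push out)

bond 0 |GY1
bond 1 |GY1
bond 2 |J2
bond 3 |J1
bond 4 |J1
bond 5 |J2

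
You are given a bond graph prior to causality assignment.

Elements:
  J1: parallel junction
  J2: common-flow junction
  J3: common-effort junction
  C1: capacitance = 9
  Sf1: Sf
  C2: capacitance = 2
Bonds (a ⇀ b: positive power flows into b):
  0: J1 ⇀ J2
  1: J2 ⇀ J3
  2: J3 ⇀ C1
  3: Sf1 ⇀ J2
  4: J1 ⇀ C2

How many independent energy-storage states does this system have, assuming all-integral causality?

2  (C1, C2 all integral)

#3 |Sf1  (Sf1 (Sf) sets flow on bond)
#0 |J2  (1-jn J2 has f-setter on 3)
#1 |J2  (J2 flow already set via bond 3)
#2 |J3  (J3 needs exactly one e-in)
#4 |J1  (closing 0-jn rule on J1)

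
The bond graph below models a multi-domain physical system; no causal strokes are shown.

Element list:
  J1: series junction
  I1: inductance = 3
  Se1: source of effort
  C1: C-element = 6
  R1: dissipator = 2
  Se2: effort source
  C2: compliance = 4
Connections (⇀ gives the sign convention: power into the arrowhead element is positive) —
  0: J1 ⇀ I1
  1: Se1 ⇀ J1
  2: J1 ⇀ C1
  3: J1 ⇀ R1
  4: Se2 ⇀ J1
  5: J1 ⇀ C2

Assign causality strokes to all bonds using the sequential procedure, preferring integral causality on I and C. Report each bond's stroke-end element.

#0 stroke at I1
#1 stroke at J1
#2 stroke at J1
#3 stroke at J1
#4 stroke at J1
#5 stroke at J1

b1 stroke→J1  (source Se1 imposes e)
b4 stroke→J1  (Se2: effort source, stroke at far end)
b0 stroke→I1  (I1 outputs flow p/I1)
b2 stroke→J1  (common-f at J1 fixed by 0)
b3 stroke→J1  (common-f at J1 fixed by 0)
b5 stroke→J1  (J1 flow already set via bond 0)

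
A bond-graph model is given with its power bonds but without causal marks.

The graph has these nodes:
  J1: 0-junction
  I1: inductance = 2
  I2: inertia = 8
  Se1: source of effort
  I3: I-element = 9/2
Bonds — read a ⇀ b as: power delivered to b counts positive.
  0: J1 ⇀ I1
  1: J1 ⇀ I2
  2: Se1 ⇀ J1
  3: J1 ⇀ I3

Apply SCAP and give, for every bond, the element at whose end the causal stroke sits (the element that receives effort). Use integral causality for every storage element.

bond 2 |J1  (Se1 (Se) sets effort on bond)
bond 0 |I1  (J1: bond 2 brought effort, rest push out)
bond 1 |I2  (0-jn J1 has e-setter on 2)
bond 3 |I3  (0-jn J1 has e-setter on 2)

β0 stroke→I1
β1 stroke→I2
β2 stroke→J1
β3 stroke→I3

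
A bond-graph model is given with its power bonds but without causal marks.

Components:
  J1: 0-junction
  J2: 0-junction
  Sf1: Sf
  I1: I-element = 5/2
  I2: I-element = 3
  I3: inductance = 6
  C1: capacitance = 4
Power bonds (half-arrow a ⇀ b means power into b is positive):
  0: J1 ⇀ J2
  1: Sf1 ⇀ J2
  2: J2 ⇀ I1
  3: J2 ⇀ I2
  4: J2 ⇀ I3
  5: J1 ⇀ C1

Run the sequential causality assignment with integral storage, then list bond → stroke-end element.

b1 |Sf1  (Sf1 fixes flow; stroke at Sf1)
b2 |I1  (prefer integral on I1)
b3 |I2  (I2 integral (f out))
b4 |I3  (I3 outputs flow p/I3)
b0 |J2  (J2 needs exactly one e-in)
b5 |J1  (only one effort-in slot at J1)

#0 stroke→J2
#1 stroke→Sf1
#2 stroke→I1
#3 stroke→I2
#4 stroke→I3
#5 stroke→J1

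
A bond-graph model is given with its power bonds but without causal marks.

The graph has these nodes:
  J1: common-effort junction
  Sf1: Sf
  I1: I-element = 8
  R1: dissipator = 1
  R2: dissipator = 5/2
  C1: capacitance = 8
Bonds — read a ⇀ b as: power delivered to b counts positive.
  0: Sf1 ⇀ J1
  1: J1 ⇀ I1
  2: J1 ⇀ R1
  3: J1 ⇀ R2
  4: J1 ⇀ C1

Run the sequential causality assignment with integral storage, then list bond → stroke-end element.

β0 stroke→Sf1  (Sf1: flow source, stroke at near end)
β1 stroke→I1  (I1: I, integral causality)
β4 stroke→J1  (prefer integral on C1)
β2 stroke→R1  (0-jn J1 has e-setter on 4)
β3 stroke→R2  (J1: bond 4 brought effort, rest push out)

b0 →Sf1
b1 →I1
b2 →R1
b3 →R2
b4 →J1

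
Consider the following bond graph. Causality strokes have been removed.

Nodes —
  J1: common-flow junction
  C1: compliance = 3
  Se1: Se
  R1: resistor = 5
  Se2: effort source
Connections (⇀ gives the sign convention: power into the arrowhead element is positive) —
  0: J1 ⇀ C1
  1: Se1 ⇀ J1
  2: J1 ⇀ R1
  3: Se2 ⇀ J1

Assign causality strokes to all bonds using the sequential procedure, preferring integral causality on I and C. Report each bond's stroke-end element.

bond 0 |J1
bond 1 |J1
bond 2 |R1
bond 3 |J1

bond 1 |J1  (Se1 fixes effort; stroke away)
bond 3 |J1  (Se2 (Se) sets effort on bond)
bond 0 |J1  (C1 outputs effort q/C1)
bond 2 |R1  (closing 1-jn rule on J1)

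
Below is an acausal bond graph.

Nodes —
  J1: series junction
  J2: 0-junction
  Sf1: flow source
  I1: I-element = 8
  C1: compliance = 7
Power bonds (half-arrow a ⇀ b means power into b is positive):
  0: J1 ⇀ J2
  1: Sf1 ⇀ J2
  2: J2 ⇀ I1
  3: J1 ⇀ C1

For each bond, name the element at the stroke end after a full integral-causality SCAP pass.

#1 stroke→Sf1  (Sf1 fixes flow; stroke at Sf1)
#2 stroke→I1  (I1 integral (f out))
#0 stroke→J2  (only one effort-in slot at J2)
#3 stroke→J1  (1-jn J1 has f-setter on 0)

#0 →J2
#1 →Sf1
#2 →I1
#3 →J1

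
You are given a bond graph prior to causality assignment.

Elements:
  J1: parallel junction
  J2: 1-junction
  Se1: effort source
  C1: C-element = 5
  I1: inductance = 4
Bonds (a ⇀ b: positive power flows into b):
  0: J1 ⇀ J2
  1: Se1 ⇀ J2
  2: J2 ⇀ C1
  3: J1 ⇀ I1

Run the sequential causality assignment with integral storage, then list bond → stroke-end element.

#0 stroke at J1
#1 stroke at J2
#2 stroke at J2
#3 stroke at I1

bond 1 →J2  (source Se1 imposes e)
bond 2 →J2  (prefer integral on C1)
bond 0 →J1  (J2: last free bond brings flow in)
bond 3 →I1  (J1 effort already set via bond 0)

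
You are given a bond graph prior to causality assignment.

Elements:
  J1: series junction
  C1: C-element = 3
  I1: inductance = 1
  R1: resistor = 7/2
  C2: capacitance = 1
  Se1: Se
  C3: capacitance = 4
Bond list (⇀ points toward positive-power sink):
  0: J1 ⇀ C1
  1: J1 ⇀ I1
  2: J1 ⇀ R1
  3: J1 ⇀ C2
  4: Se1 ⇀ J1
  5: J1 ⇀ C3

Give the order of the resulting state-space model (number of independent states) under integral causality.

4  (C1, C2, C3, I1 all integral)

bond 4 |J1  (Se1: effort source, stroke at far end)
bond 0 |J1  (C1 outputs effort q/C1)
bond 1 |I1  (I1 outputs flow p/I1)
bond 2 |J1  (common-f at J1 fixed by 1)
bond 3 |J1  (J1 flow already set via bond 1)
bond 5 |J1  (1-jn J1 has f-setter on 1)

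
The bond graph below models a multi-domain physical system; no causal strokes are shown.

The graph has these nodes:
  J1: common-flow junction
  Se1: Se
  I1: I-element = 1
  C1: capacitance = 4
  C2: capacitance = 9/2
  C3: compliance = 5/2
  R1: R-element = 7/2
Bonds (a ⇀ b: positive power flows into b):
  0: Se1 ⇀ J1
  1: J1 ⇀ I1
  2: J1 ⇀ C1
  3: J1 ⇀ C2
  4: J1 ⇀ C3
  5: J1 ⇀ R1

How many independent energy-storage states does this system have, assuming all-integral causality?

4  (C1, C2, C3, I1 all integral)

#0 stroke→J1  (Se1: effort source, stroke at far end)
#1 stroke→I1  (prefer integral on I1)
#2 stroke→J1  (common-f at J1 fixed by 1)
#3 stroke→J1  (common-f at J1 fixed by 1)
#4 stroke→J1  (common-f at J1 fixed by 1)
#5 stroke→J1  (1-jn J1 has f-setter on 1)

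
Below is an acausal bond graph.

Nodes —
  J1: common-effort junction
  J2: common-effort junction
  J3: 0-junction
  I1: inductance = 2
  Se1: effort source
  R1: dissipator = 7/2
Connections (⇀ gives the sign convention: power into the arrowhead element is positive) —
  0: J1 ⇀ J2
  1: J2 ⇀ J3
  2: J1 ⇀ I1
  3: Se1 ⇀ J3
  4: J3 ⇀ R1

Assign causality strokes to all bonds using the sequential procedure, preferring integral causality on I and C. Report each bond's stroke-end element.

bond 0 →J1
bond 1 →J2
bond 2 →I1
bond 3 →J3
bond 4 →R1

b3 |J3  (Se1 (Se) sets effort on bond)
b1 |J2  (J3 effort already set via bond 3)
b4 |R1  (0-jn J3 has e-setter on 3)
b0 |J1  (J2 effort already set via bond 1)
b2 |I1  (J1 effort already set via bond 0)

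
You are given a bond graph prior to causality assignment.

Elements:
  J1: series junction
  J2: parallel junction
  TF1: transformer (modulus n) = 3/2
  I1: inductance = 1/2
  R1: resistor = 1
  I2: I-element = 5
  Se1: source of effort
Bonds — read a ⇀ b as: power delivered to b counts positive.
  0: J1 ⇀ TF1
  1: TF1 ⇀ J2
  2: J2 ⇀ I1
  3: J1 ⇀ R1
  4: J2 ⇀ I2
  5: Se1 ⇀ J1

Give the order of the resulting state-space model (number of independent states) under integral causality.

2  (I1, I2 all integral)

#5 →J1  (Se1: effort source, stroke at far end)
#2 →I1  (I1 integral (f out))
#4 →I2  (I2: I, integral causality)
#1 →J2  (J2: last free bond brings effort in)
#0 →TF1  (TF1 one-in-one-out from 1)
#3 →J1  (J1 flow already set via bond 0)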